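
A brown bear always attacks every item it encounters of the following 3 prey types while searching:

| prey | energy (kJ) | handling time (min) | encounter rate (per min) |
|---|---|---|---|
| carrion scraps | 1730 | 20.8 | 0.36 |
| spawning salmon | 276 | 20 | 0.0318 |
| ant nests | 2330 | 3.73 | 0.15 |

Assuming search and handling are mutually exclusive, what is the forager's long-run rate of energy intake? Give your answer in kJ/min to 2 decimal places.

101.31 kJ/min

R = Σλ_iE_i / (1 + Σλ_ih_i)
Numerator: 0.36×1730 + 0.0318×276 + 0.15×2330 = 981.1
Denominator: 1 + 0.36×20.8 + 0.0318×20 + 0.15×3.73 = 9.683
R = 981.1/9.683 = 101.3 kJ/min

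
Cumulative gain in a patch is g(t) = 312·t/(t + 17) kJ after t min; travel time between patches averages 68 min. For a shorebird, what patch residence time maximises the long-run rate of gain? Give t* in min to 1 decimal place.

34.0 min

Optimal t* satisfies g'(t*) = g(t*)/(T + t*).
g'(t) = 312·17/(t + 17)². Setting 312·17/(t+17)² = 312t/[(t+17)(68+t)] gives 17(68+t) = t(t+17), so t² = 17×68 = 1156.
t* = √1156 = 34 min.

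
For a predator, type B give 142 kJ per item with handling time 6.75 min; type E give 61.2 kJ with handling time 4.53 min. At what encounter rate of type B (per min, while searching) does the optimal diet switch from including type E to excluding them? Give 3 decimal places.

The zero-one rule: include type E iff E₂/h₂ > λE₁/(1+λh₁). Equality gives the switch point.
λE₁h₂ = E₂ + λE₂h₁ ⇒ λ = E₂/(E₁h₂ − E₂h₁) = 61.2/(643.3 − 413.1) = 0.2659 per min.

0.266 per min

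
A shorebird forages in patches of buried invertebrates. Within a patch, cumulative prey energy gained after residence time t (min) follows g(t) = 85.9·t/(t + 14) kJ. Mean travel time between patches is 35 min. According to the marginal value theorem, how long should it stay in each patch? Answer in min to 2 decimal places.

22.14 min

By the marginal value theorem, leave when the instantaneous gain rate g'(t) equals the habitat-wide average g(t)/(T + t).
g'(t) = 85.9·14/(t + 14)². Setting 85.9·14/(t+14)² = 85.9t/[(t+14)(35+t)] gives 14(35+t) = t(t+14), so t² = 14×35 = 490.
t* = √490 = 22.14 min.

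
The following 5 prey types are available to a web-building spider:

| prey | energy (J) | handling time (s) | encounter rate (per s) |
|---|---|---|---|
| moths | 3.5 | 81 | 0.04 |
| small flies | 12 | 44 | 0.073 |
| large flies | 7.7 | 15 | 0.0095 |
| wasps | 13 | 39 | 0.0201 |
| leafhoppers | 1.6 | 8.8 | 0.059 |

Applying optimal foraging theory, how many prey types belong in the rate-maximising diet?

3

E/h in descending order: large flies 0.513, wasps 0.333, small flies 0.273, leafhoppers 0.182, moths 0.0432 J/s. The optimal diet is the largest prefix of this list for which every included type satisfies E_i/h_i > R on the types above it.
Rate on top 1: 0.06403. wasps: 0.333 > 0.06403 → include.
Rate on top 2: 0.1736. small flies: 0.273 > 0.1736 → include.
Rate on top 3: 0.2356. leafhoppers: 0.182 < 0.2356 → exclude; stop.
Optimal diet: large flies, wasps, small flies — 3 of 5 types.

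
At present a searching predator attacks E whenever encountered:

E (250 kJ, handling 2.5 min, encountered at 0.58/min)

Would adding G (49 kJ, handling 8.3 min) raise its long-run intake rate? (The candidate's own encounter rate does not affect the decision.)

Intake rate on the current diet: R = (0.58×250) / (1 + 0.58×2.5) = 145/2.45 = 59.18 kJ/min.
Profitability of G: 49/8.3 = 5.904 kJ/min.
Since 5.904 < R, time spent handling G is better spent searching.

No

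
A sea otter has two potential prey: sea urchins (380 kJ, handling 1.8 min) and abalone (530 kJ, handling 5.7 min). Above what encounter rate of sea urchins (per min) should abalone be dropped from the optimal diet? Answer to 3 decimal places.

Drop abalone once their profitability E₂/h₂ falls below the rate achievable on sea urchins alone: E₂/h₂ = λE₁/(1 + λh₁).
Solve for λ: λE₁h₂ = E₂(1 + λh₁) → λ(E₁h₂ − E₂h₁) = E₂ → λ = E₂/(E₁h₂ − E₂h₁).
λ = 530/(380×5.7 − 530×1.8) = 530/1212 = 0.4373 per min.

0.437 per min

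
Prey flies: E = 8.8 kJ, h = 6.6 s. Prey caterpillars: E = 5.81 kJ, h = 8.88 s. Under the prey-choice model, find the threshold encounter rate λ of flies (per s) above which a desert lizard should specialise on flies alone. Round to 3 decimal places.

At the threshold, the rate on flies alone equals the profitability of caterpillars: λ·8.8/(1 + λ·6.6) = 5.81/8.88 = 0.6543.
Rearranging, λ(8.8 − 0.6543×6.6) = 0.6543, so λ = 0.6543/4.482 = 0.146 per s.

0.146 per s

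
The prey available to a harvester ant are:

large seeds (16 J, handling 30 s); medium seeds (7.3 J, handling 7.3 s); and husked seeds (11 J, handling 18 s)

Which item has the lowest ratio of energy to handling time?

large seeds

In descending order of E/h:
medium seeds: 7.3/7.3 = 1 J/s
husked seeds: 11/18 = 0.611 J/s
large seeds: 16/30 = 0.533 J/s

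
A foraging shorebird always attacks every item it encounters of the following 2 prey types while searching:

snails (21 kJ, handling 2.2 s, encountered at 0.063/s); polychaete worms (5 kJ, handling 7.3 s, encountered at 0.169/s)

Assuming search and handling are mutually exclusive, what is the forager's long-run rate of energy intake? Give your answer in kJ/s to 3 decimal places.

0.914 kJ/s

R = Σλ_iE_i / (1 + Σλ_ih_i)
Numerator: 0.063×21 + 0.169×5 = 2.168
Denominator: 1 + 0.063×2.2 + 0.169×7.3 = 2.372
R = 2.168/2.372 = 0.9139 kJ/s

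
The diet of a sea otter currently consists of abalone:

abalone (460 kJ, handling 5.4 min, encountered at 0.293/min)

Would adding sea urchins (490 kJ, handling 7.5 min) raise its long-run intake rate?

Intake rate on the current diet: R = (0.293×460) / (1 + 0.293×5.4) = 134.8/2.582 = 52.2 kJ/min.
sea urchins: E/h = 490/7.5 = 65.33 kJ/min.
Since 65.33 > R, including sea urchins increases the long-run rate.

Yes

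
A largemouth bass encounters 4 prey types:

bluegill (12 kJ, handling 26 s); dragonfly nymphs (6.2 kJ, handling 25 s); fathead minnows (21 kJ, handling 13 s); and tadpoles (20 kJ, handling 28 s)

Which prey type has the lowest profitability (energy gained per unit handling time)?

In descending order of E/h:
fathead minnows: 21/13 = 1.62 kJ/s
tadpoles: 20/28 = 0.714 kJ/s
bluegill: 12/26 = 0.462 kJ/s
dragonfly nymphs: 6.2/25 = 0.248 kJ/s

dragonfly nymphs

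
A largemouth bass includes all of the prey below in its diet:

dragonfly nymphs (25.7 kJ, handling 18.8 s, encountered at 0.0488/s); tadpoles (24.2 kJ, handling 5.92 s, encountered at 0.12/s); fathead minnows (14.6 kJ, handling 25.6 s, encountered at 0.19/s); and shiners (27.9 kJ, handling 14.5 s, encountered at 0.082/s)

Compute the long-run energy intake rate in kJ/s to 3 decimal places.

1.062 kJ/s

R = (0.0488×25.7 + 0.12×24.2 + 0.19×14.6 + 0.082×27.9) / (1 + 0.0488×18.8 + 0.12×5.92 + 0.19×25.6 + 0.082×14.5) = 9.22/8.681 = 1.062 kJ/s.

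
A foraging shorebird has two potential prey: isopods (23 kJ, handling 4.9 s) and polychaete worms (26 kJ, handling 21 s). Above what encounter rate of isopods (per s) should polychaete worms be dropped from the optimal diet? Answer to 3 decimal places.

0.073 per s

At the threshold, the rate on isopods alone equals the profitability of polychaete worms: λ·23/(1 + λ·4.9) = 26/21 = 1.238.
Rearranging, λ(23 − 1.238×4.9) = 1.238, so λ = 1.238/16.93 = 0.07312 per s.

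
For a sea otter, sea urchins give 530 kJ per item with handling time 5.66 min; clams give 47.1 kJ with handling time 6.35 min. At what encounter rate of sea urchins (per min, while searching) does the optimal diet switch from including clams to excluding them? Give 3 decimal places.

At the threshold, the rate on sea urchins alone equals the profitability of clams: λ·530/(1 + λ·5.66) = 47.1/6.35 = 7.417.
Rearranging, λ(530 − 7.417×5.66) = 7.417, so λ = 7.417/488 = 0.0152 per min.

0.015 per min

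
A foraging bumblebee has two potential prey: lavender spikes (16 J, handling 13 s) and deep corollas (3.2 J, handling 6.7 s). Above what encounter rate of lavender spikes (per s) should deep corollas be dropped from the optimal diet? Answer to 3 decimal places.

The zero-one rule: include deep corollas iff E₂/h₂ > λE₁/(1+λh₁). Equality gives the switch point.
λE₁h₂ = E₂ + λE₂h₁ ⇒ λ = E₂/(E₁h₂ − E₂h₁) = 3.2/(107.2 − 41.6) = 0.04878 per s.

0.049 per s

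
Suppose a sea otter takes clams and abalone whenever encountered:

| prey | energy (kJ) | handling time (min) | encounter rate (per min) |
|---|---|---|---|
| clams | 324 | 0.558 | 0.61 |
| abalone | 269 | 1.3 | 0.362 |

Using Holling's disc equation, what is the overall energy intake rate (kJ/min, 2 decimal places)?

162.91 kJ/min

Energy encountered per unit search time: 0.61×324 + 0.362×269 = 295 kJ/min.
Handling time per unit search time: 0.61×0.558 + 0.362×1.3 = 0.811.
Rate = 295/(1 + 0.811) = 162.9 kJ/min.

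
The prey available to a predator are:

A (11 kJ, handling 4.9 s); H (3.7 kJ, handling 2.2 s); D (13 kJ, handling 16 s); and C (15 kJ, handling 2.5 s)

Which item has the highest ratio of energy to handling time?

C

Profitability E/h (kJ/s): A = 11/4.9 = 2.24, H = 3.7/2.2 = 1.68, D = 13/16 = 0.812, C = 15/2.5 = 6.
Ranked: C > A > H > D.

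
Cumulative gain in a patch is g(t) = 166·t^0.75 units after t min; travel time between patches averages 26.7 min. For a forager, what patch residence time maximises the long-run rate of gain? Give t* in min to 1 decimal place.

80.1 min

Maximise g(t)/(T+t): set derivative to zero → g'(t)(T+t) = g(t).
g'(t) = 0.75·166·t^-0.25. Setting 0.75·166·t^-0.25 = 166·t^0.75/(26.7+t) gives 0.75(26.7+t) = t, so 0.25·t = 0.75×26.7.
t* = 0.75×26.7/0.25 = 80.1 min.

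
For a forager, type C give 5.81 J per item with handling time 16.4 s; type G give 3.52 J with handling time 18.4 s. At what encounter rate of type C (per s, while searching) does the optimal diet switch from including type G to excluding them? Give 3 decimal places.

0.072 per s

Drop type G once their profitability E₂/h₂ falls below the rate achievable on type C alone: E₂/h₂ = λE₁/(1 + λh₁).
Solve for λ: λE₁h₂ = E₂(1 + λh₁) → λ(E₁h₂ − E₂h₁) = E₂ → λ = E₂/(E₁h₂ − E₂h₁).
λ = 3.52/(5.81×18.4 − 3.52×16.4) = 3.52/49.18 = 0.07158 per s.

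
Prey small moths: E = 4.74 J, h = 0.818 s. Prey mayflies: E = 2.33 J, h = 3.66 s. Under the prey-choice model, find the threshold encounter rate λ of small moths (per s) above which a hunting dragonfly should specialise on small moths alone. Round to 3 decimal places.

0.151 per s

Drop mayflies once their profitability E₂/h₂ falls below the rate achievable on small moths alone: E₂/h₂ = λE₁/(1 + λh₁).
Solve for λ: λE₁h₂ = E₂(1 + λh₁) → λ(E₁h₂ − E₂h₁) = E₂ → λ = E₂/(E₁h₂ − E₂h₁).
λ = 2.33/(4.74×3.66 − 2.33×0.818) = 2.33/15.44 = 0.1509 per s.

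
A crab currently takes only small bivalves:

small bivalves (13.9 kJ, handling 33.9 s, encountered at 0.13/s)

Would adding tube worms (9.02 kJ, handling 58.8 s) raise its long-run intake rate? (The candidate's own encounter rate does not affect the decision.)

Current rate: (0.13×13.9)/(1 + 0.13×33.9) = 0.3342 kJ/s.
tube worms: E/h = 9.02/58.8 = 0.1534 kJ/s.
Since 0.1534 < R, time spent handling tube worms is better spent searching.

No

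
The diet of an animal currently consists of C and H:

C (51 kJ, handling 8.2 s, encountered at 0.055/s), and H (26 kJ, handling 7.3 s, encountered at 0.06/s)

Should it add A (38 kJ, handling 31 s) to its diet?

On C and H alone, R = ΣλE/(1+Σλh) = 4.365/1.889 = 2.311 kJ/s.
A: E/h = 38/31 = 1.226 kJ/s.
1.226 < 2.311, so adding A would lower the average — exclude it.

No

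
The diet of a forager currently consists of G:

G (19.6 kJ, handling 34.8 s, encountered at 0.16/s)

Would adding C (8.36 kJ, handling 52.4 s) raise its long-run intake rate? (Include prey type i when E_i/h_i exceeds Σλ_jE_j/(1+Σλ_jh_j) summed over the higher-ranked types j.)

No

On G alone, R = ΣλE/(1+Σλh) = 3.136/6.568 = 0.4775 kJ/s.
Profitability of C: 8.36/52.4 = 0.1595 kJ/s.
Since 0.1595 < R, time spent handling C is better spent searching.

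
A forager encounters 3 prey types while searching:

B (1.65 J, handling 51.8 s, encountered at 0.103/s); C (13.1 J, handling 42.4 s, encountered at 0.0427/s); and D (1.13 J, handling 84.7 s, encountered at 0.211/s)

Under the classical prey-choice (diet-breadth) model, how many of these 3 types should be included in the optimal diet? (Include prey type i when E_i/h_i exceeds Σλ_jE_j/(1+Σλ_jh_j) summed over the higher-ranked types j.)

1

Profitabilities (E/h, J/s): C 0.309, B 0.0319, D 0.0133. Add prey in this order while the next type's profitability exceeds the intake rate on those already taken.
Rate on top 1: 0.199. B: 0.0319 < 0.199 → exclude; stop.
Optimal diet: C — 1 of 3 types.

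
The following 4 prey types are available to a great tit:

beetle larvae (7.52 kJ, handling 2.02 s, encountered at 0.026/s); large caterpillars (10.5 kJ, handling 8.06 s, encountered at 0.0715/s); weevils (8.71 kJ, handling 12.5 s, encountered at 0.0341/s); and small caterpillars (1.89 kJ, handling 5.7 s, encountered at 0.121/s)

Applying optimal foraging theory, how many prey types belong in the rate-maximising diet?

Rank by E/h (kJ/s): beetle larvae 3.72, large caterpillars 1.3, weevils 0.697, small caterpillars 0.332. Include each in turn until the next type's E/h falls below the running intake rate.
Rate on top 1: 0.1858. large caterpillars: 1.3 > 0.1858 → include.
Rate on top 2: 0.581. weevils: 0.697 > 0.581 → include.
Rate on top 3: 0.605. small caterpillars: 0.332 < 0.605 → exclude; stop.
Optimal diet: beetle larvae, large caterpillars, weevils — 3 of 4 types.

3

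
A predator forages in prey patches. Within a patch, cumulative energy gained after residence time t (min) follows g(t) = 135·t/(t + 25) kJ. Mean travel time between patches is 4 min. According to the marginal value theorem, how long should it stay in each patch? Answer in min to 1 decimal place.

10.0 min

Optimal t* satisfies g'(t*) = g(t*)/(T + t*).
g'(t) = 135·25/(t + 25)². Setting 135·25/(t+25)² = 135t/[(t+25)(4+t)] gives 25(4+t) = t(t+25), so t² = 25×4 = 100.
t* = √100 = 10 min.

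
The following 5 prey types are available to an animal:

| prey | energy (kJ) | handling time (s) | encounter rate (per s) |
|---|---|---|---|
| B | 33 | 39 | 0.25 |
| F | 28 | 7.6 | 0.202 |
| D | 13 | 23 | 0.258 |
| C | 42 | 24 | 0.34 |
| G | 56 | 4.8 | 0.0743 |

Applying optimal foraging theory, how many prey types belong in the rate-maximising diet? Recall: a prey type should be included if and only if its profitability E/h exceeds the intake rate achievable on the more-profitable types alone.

Rank by E/h (kJ/s): G 11.7, F 3.68, C 1.75, B 0.846, D 0.565. Include each in turn until the next type's E/h falls below the running intake rate.
Rate on top 1: 3.067. F: 3.68 > 3.067 → include.
Rate on top 2: 3.395. C: 1.75 < 3.395 → exclude; stop.
Optimal diet: G, F — 2 of 5 types.

2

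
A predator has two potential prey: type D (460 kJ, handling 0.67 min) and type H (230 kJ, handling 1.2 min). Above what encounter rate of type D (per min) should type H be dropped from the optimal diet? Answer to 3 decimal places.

0.578 per min

Drop type H once their profitability E₂/h₂ falls below the rate achievable on type D alone: E₂/h₂ = λE₁/(1 + λh₁).
Solve for λ: λE₁h₂ = E₂(1 + λh₁) → λ(E₁h₂ − E₂h₁) = E₂ → λ = E₂/(E₁h₂ − E₂h₁).
λ = 230/(460×1.2 − 230×0.67) = 230/397.9 = 0.578 per min.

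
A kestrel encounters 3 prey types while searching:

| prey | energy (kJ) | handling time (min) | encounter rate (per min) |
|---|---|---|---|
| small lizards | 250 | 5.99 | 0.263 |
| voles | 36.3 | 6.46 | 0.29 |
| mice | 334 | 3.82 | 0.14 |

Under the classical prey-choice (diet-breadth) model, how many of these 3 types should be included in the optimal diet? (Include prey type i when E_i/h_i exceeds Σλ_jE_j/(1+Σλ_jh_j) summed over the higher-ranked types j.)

2

Profitabilities (E/h, kJ/min): mice 87.4, small lizards 41.7, voles 5.62. Add prey in this order while the next type's profitability exceeds the intake rate on those already taken.
Rate on top 1: 30.47. small lizards: 41.7 > 30.47 → include.
Rate on top 2: 36.17. voles: 5.62 < 36.17 → exclude; stop.
Optimal diet: mice, small lizards — 2 of 3 types.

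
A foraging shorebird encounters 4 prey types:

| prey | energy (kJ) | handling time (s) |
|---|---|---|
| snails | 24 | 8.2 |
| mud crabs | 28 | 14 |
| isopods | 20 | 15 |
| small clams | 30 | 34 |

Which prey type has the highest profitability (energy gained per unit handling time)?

Profitability E/h (kJ/s): snails = 24/8.2 = 2.93, mud crabs = 28/14 = 2, isopods = 20/15 = 1.33, small clams = 30/34 = 0.882.
Ranked: snails > mud crabs > isopods > small clams.

snails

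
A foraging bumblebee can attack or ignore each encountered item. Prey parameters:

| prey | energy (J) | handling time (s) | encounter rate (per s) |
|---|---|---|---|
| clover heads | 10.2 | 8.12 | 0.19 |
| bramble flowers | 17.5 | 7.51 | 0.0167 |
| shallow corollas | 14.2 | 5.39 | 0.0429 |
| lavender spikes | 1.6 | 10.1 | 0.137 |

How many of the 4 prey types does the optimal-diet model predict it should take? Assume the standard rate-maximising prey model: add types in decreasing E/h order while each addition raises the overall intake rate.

3

E/h in descending order: shallow corollas 2.63, bramble flowers 2.33, clover heads 1.26, lavender spikes 0.158 J/s. The optimal diet is the largest prefix of this list for which every included type satisfies E_i/h_i > R on the types above it.
Rate on top 1: 0.4948. bramble flowers: 2.33 > 0.4948 → include.
Rate on top 2: 0.6645. clover heads: 1.26 > 0.6645 → include.
Rate on top 3: 0.9793. lavender spikes: 0.158 < 0.9793 → exclude; stop.
Optimal diet: shallow corollas, bramble flowers, clover heads — 3 of 4 types.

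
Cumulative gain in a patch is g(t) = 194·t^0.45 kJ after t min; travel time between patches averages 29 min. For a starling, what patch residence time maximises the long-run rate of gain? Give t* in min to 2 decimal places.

Optimal t* satisfies g'(t*) = g(t*)/(T + t*).
g'(t) = 0.45·194·t^-0.55. Setting 0.45·194·t^-0.55 = 194·t^0.45/(29+t) gives 0.45(29+t) = t, so 0.55·t = 0.45×29.
t* = 0.45×29/0.55 = 23.73 min.

23.73 min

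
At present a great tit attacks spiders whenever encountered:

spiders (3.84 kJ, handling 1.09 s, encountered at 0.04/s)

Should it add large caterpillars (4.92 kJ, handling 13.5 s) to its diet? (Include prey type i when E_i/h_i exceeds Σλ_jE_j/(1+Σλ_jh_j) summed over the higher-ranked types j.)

On spiders alone, R = ΣλE/(1+Σλh) = 0.1536/1.044 = 0.1472 kJ/s.
Profitability of large caterpillars: 4.92/13.5 = 0.3644 kJ/s.
0.3644 > 0.1472, so adding large caterpillars raises the average — include it.

Yes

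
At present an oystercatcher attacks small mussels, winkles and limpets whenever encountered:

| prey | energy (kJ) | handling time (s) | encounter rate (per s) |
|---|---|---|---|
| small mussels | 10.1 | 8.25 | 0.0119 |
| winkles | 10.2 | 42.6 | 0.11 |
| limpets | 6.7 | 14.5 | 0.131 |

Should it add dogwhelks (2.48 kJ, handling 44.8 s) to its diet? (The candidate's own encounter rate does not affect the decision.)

Intake rate on the current diet: R = (0.0119×10.1 + 0.11×10.2 + 0.131×6.7) / (1 + 0.0119×8.25 + 0.11×42.6 + 0.131×14.5) = 2.12/7.684 = 0.2759 kJ/s.
dogwhelks: E/h = 2.48/44.8 = 0.05536 kJ/s.
Since 0.05536 < R, time spent handling dogwhelks is better spent searching.

No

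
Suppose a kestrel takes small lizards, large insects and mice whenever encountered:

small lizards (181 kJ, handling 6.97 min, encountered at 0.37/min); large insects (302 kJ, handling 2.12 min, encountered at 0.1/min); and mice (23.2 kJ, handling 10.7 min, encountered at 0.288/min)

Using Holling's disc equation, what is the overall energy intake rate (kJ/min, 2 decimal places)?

15.11 kJ/min

R = (0.37×181 + 0.1×302 + 0.288×23.2) / (1 + 0.37×6.97 + 0.1×2.12 + 0.288×10.7) = 103.9/6.872 = 15.11 kJ/min.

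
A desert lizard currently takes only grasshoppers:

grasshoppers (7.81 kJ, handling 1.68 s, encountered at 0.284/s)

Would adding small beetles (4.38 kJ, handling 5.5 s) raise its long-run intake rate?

On grasshoppers alone, R = ΣλE/(1+Σλh) = 2.218/1.477 = 1.502 kJ/s.
Profitability of small beetles: 4.38/5.5 = 0.7964 kJ/s.
Since 0.7964 < R, time spent handling small beetles is better spent searching.

No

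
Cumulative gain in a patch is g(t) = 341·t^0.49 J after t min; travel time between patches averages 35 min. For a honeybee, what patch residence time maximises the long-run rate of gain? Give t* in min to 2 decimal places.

Maximise g(t)/(T+t): set derivative to zero → g'(t)(T+t) = g(t).
g'(t) = 0.49·341·t^-0.51. Setting 0.49·341·t^-0.51 = 341·t^0.49/(35+t) gives 0.49(35+t) = t, so 0.51·t = 0.49×35.
t* = 0.49×35/0.51 = 33.63 min.

33.63 min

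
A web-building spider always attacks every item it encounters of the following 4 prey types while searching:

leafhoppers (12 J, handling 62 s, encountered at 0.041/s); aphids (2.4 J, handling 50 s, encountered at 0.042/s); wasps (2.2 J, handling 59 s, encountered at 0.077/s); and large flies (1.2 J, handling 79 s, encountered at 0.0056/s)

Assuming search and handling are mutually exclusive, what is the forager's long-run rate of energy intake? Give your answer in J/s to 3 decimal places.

0.072 J/s

R = (0.041×12 + 0.042×2.4 + 0.077×2.2 + 0.0056×1.2) / (1 + 0.041×62 + 0.042×50 + 0.077×59 + 0.0056×79) = 0.7689/10.63 = 0.07235 J/s.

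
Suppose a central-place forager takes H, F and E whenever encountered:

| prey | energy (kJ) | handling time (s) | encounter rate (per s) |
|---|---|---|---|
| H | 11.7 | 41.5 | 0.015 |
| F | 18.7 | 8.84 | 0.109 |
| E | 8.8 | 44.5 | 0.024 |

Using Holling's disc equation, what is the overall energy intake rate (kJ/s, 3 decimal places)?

0.664 kJ/s

R = (0.015×11.7 + 0.109×18.7 + 0.024×8.8) / (1 + 0.015×41.5 + 0.109×8.84 + 0.024×44.5) = 2.425/3.654 = 0.6636 kJ/s.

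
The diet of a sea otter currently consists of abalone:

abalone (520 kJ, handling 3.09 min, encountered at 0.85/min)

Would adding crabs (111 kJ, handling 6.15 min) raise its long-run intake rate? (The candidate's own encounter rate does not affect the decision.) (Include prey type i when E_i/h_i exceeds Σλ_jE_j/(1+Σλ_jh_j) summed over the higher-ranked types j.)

Current rate: (0.85×520)/(1 + 0.85×3.09) = 121.9 kJ/min.
crabs: E/h = 111/6.15 = 18.05 kJ/min.
18.05 < 121.9, so adding crabs would lower the average — exclude it.

No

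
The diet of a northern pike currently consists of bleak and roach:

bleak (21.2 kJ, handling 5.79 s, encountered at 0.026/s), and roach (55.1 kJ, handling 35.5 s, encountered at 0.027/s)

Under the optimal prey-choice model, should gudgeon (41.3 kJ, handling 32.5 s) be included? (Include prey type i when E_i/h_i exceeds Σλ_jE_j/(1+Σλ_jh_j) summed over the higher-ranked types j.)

Yes

Intake rate on the current diet: R = (0.026×21.2 + 0.027×55.1) / (1 + 0.026×5.79 + 0.027×35.5) = 2.039/2.109 = 0.9667 kJ/s.
Profitability of gudgeon: 41.3/32.5 = 1.271 kJ/s.
1.271 > 0.9667, so adding gudgeon raises the average — include it.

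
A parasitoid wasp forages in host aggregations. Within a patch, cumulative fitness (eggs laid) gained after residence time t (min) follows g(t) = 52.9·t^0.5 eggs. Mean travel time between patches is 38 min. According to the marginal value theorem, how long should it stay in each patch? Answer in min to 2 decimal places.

38.00 min

Optimal t* satisfies g'(t*) = g(t*)/(T + t*).
g'(t) = 0.5·52.9·t^-0.5. Setting 0.5·52.9·t^-0.5 = 52.9·t^0.5/(38+t) gives 0.5(38+t) = t, so 0.50·t = 0.5×38.
t* = 0.5×38/0.50 = 38 min.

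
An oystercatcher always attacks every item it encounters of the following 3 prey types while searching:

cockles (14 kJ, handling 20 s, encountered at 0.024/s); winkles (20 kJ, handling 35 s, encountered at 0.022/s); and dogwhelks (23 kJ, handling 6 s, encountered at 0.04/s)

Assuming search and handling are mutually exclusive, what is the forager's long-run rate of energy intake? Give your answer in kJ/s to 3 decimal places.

Energy encountered per unit search time: 0.024×14 + 0.022×20 + 0.04×23 = 1.696 kJ/s.
Handling time per unit search time: 0.024×20 + 0.022×35 + 0.04×6 = 1.49.
Rate = 1.696/(1 + 1.49) = 0.6811 kJ/s.

0.681 kJ/s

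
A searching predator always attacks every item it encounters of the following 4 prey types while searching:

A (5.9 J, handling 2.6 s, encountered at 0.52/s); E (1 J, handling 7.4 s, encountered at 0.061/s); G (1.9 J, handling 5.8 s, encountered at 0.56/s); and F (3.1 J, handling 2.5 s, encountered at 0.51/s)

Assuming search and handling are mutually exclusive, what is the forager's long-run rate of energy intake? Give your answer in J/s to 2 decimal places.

0.79 J/s

R = (0.52×5.9 + 0.061×1 + 0.56×1.9 + 0.51×3.1) / (1 + 0.52×2.6 + 0.061×7.4 + 0.56×5.8 + 0.51×2.5) = 5.774/7.326 = 0.7881 J/s.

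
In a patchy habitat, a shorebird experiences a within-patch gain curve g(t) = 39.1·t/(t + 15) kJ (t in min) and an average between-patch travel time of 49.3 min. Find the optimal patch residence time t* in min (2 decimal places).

Optimal t* satisfies g'(t*) = g(t*)/(T + t*).
g'(t) = 39.1·15/(t + 15)². Setting 39.1·15/(t+15)² = 39.1t/[(t+15)(49.3+t)] gives 15(49.3+t) = t(t+15), so t² = 15×49.3 = 739.5.
t* = √739.5 = 27.19 min.

27.19 min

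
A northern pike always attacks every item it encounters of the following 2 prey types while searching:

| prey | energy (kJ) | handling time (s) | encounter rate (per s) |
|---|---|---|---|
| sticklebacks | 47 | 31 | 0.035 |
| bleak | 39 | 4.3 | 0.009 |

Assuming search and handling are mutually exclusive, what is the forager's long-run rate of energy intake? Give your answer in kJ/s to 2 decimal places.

0.94 kJ/s

R = Σλ_iE_i / (1 + Σλ_ih_i)
Numerator: 0.035×47 + 0.009×39 = 1.996
Denominator: 1 + 0.035×31 + 0.009×4.3 = 2.124
R = 1.996/2.124 = 0.9399 kJ/s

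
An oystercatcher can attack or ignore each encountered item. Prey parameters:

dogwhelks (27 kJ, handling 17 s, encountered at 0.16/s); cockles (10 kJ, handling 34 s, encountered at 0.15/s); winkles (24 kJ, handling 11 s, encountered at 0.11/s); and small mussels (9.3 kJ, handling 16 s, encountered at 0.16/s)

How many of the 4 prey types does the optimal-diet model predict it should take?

Profitabilities (E/h, kJ/s): winkles 2.18, dogwhelks 1.59, small mussels 0.581, cockles 0.294. Add prey in this order while the next type's profitability exceeds the intake rate on those already taken.
Rate on top 1: 1.195. dogwhelks: 1.59 > 1.195 → include.
Rate on top 2: 1.412. small mussels: 0.581 < 1.412 → exclude; stop.
Optimal diet: winkles, dogwhelks — 2 of 4 types.

2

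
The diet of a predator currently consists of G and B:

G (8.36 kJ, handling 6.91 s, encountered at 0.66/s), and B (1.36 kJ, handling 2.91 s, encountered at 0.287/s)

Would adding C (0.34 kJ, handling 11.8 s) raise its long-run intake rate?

No

Intake rate on the current diet: R = (0.66×8.36 + 0.287×1.36) / (1 + 0.66×6.91 + 0.287×2.91) = 5.908/6.396 = 0.9237 kJ/s.
Profitability of C: 0.34/11.8 = 0.02881 kJ/s.
Since 0.02881 < R, time spent handling C is better spent searching.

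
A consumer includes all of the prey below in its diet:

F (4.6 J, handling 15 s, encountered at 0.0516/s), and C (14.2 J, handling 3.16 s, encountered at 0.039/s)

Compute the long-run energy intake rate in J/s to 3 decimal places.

Energy encountered per unit search time: 0.0516×4.6 + 0.039×14.2 = 0.7912 J/s.
Handling time per unit search time: 0.0516×15 + 0.039×3.16 = 0.8972.
Rate = 0.7912/(1 + 0.8972) = 0.417 J/s.

0.417 J/s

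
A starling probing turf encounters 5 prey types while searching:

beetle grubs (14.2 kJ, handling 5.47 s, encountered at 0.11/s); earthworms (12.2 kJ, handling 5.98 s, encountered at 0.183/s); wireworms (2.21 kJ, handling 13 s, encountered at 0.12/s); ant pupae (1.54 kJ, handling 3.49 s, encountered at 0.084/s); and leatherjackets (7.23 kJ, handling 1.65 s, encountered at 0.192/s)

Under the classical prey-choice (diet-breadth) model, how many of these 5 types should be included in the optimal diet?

3

Rank by E/h (kJ/s): leatherjackets 4.38, beetle grubs 2.6, earthworms 2.04, ant pupae 0.441, wireworms 0.17. Include each in turn until the next type's E/h falls below the running intake rate.
Rate on top 1: 1.054. beetle grubs: 2.6 > 1.054 → include.
Rate on top 2: 1.538. earthworms: 2.04 > 1.538 → include.
Rate on top 3: 1.72. ant pupae: 0.441 < 1.72 → exclude; stop.
Optimal diet: leatherjackets, beetle grubs, earthworms — 3 of 5 types.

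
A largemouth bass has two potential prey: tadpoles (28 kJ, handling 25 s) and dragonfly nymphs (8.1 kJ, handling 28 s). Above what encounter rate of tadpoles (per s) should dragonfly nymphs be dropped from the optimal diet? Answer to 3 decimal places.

The zero-one rule: include dragonfly nymphs iff E₂/h₂ > λE₁/(1+λh₁). Equality gives the switch point.
λE₁h₂ = E₂ + λE₂h₁ ⇒ λ = E₂/(E₁h₂ − E₂h₁) = 8.1/(784 − 202.5) = 0.01393 per s.

0.014 per s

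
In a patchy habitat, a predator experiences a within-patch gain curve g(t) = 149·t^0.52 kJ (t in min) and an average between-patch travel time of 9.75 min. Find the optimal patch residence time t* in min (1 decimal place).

Optimal t* satisfies g'(t*) = g(t*)/(T + t*).
g'(t) = 0.52·149·t^-0.48. Setting 0.52·149·t^-0.48 = 149·t^0.52/(9.75+t) gives 0.52(9.75+t) = t, so 0.48·t = 0.52×9.75.
t* = 0.52×9.75/0.48 = 10.56 min.

10.6 min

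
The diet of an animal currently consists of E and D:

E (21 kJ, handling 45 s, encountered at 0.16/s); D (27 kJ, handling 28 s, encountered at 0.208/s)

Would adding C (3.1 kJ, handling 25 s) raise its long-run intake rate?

Current rate: (0.16×21 + 0.208×27)/(1 + 0.16×45 + 0.208×28) = 0.64 kJ/s.
C: E/h = 3.1/25 = 0.124 kJ/s.
0.124 < 0.64, so adding C would lower the average — exclude it.

No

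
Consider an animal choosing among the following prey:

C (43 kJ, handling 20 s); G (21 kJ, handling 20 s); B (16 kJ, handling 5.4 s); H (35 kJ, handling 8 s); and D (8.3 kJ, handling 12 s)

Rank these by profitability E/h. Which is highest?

H

Profitability E/h (kJ/s): C = 43/20 = 2.15, G = 21/20 = 1.05, B = 16/5.4 = 2.96, H = 35/8 = 4.38, D = 8.3/12 = 0.692.
Ranked: H > B > C > G > D.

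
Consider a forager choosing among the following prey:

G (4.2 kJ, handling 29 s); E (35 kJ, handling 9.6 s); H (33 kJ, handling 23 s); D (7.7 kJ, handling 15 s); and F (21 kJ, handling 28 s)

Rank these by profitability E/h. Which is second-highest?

H

In descending order of E/h:
E: 35/9.6 = 3.65 kJ/s
H: 33/23 = 1.43 kJ/s
F: 21/28 = 0.75 kJ/s
D: 7.7/15 = 0.513 kJ/s
G: 4.2/29 = 0.145 kJ/s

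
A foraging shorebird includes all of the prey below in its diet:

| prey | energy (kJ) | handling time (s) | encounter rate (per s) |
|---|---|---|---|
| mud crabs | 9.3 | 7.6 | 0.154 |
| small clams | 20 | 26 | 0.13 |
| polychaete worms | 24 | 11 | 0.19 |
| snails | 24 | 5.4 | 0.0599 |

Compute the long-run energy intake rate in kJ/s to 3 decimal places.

1.259 kJ/s

Energy encountered per unit search time: 0.154×9.3 + 0.13×20 + 0.19×24 + 0.0599×24 = 10.03 kJ/s.
Handling time per unit search time: 0.154×7.6 + 0.13×26 + 0.19×11 + 0.0599×5.4 = 6.964.
Rate = 10.03/(1 + 6.964) = 1.259 kJ/s.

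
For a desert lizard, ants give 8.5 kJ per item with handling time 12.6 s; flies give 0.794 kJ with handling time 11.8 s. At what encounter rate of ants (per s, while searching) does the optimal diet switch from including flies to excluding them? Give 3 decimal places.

0.009 per s

Drop flies once their profitability E₂/h₂ falls below the rate achievable on ants alone: E₂/h₂ = λE₁/(1 + λh₁).
Solve for λ: λE₁h₂ = E₂(1 + λh₁) → λ(E₁h₂ − E₂h₁) = E₂ → λ = E₂/(E₁h₂ − E₂h₁).
λ = 0.794/(8.5×11.8 − 0.794×12.6) = 0.794/90.3 = 0.008793 per s.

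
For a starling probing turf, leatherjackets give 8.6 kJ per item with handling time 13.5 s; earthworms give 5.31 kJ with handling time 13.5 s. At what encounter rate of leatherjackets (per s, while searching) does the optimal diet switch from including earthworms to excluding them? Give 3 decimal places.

0.120 per s

Drop earthworms once their profitability E₂/h₂ falls below the rate achievable on leatherjackets alone: E₂/h₂ = λE₁/(1 + λh₁).
Solve for λ: λE₁h₂ = E₂(1 + λh₁) → λ(E₁h₂ − E₂h₁) = E₂ → λ = E₂/(E₁h₂ − E₂h₁).
λ = 5.31/(8.6×13.5 − 5.31×13.5) = 5.31/44.42 = 0.1196 per s.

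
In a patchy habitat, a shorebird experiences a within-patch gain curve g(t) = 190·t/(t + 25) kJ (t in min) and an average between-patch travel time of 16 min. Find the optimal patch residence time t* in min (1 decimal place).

20.0 min

Maximise g(t)/(T+t): set derivative to zero → g'(t)(T+t) = g(t).
g'(t) = 190·25/(t + 25)². Setting 190·25/(t+25)² = 190t/[(t+25)(16+t)] gives 25(16+t) = t(t+25), so t² = 25×16 = 400.
t* = √400 = 20 min.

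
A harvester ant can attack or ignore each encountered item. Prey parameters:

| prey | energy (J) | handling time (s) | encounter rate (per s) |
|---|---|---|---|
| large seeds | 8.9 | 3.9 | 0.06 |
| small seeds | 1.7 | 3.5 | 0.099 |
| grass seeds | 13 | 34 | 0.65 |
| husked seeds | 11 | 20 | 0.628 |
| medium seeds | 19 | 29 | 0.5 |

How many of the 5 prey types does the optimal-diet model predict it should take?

E/h in descending order: large seeds 2.28, medium seeds 0.655, husked seeds 0.55, small seeds 0.486, grass seeds 0.382 J/s. The optimal diet is the largest prefix of this list for which every included type satisfies E_i/h_i > R on the types above it.
Rate on top 1: 0.4327. medium seeds: 0.655 > 0.4327 → include.
Rate on top 2: 0.6377. husked seeds: 0.55 < 0.6377 → exclude; stop.
Optimal diet: large seeds, medium seeds — 2 of 5 types.

2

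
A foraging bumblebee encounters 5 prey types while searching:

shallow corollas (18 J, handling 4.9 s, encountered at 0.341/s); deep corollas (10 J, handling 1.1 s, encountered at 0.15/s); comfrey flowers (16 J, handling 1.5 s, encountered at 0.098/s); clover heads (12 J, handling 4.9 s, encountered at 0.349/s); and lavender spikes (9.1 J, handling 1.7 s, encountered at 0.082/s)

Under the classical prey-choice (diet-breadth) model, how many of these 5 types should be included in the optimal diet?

4

Profitabilities (E/h, J/s): comfrey flowers 10.7, deep corollas 9.09, lavender spikes 5.35, shallow corollas 3.67, clover heads 2.45. Add prey in this order while the next type's profitability exceeds the intake rate on those already taken.
Rate on top 1: 1.367. deep corollas: 9.09 > 1.367 → include.
Rate on top 2: 2.338. lavender spikes: 5.35 > 2.338 → include.
Rate on top 3: 2.628. shallow corollas: 3.67 > 2.628 → include.
Rate on top 4: 3.187. clover heads: 2.45 < 3.187 → exclude; stop.
Optimal diet: comfrey flowers, deep corollas, lavender spikes, shallow corollas — 4 of 5 types.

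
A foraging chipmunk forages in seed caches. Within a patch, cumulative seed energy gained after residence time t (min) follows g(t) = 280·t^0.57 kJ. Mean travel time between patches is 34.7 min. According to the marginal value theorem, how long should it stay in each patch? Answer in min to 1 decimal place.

46.0 min

Maximise g(t)/(T+t): set derivative to zero → g'(t)(T+t) = g(t).
g'(t) = 0.57·280·t^-0.43. Setting 0.57·280·t^-0.43 = 280·t^0.57/(34.7+t) gives 0.57(34.7+t) = t, so 0.43·t = 0.57×34.7.
t* = 0.57×34.7/0.43 = 46 min.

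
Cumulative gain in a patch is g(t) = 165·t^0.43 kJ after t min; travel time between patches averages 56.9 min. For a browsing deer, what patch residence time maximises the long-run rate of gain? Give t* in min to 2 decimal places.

By the marginal value theorem, leave when the instantaneous gain rate g'(t) equals the habitat-wide average g(t)/(T + t).
g'(t) = 0.43·165·t^-0.57. Setting 0.43·165·t^-0.57 = 165·t^0.43/(56.9+t) gives 0.43(56.9+t) = t, so 0.57·t = 0.43×56.9.
t* = 0.43×56.9/0.57 = 42.92 min.

42.92 min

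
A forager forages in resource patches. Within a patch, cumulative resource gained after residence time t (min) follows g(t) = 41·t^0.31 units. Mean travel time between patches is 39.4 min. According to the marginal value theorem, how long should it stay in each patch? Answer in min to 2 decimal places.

17.70 min

Maximise g(t)/(T+t): set derivative to zero → g'(t)(T+t) = g(t).
g'(t) = 0.31·41·t^-0.69. Setting 0.31·41·t^-0.69 = 41·t^0.31/(39.4+t) gives 0.31(39.4+t) = t, so 0.69·t = 0.31×39.4.
t* = 0.31×39.4/0.69 = 17.7 min.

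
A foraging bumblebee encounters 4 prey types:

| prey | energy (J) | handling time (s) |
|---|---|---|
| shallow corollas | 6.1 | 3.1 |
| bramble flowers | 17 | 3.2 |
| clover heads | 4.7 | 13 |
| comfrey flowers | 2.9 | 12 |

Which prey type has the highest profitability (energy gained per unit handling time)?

Profitability E/h (J/s): shallow corollas = 6.1/3.1 = 1.97, bramble flowers = 17/3.2 = 5.31, clover heads = 4.7/13 = 0.362, comfrey flowers = 2.9/12 = 0.242.
Ranked: bramble flowers > shallow corollas > clover heads > comfrey flowers.

bramble flowers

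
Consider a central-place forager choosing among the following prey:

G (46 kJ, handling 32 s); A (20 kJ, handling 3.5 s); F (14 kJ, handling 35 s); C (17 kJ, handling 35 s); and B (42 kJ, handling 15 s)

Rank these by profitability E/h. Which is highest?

In descending order of E/h:
A: 20/3.5 = 5.71 kJ/s
B: 42/15 = 2.8 kJ/s
G: 46/32 = 1.44 kJ/s
C: 17/35 = 0.486 kJ/s
F: 14/35 = 0.4 kJ/s

A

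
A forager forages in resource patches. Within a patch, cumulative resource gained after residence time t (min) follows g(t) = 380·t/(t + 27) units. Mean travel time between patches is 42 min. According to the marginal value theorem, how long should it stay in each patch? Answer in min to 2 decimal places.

Maximise g(t)/(T+t): set derivative to zero → g'(t)(T+t) = g(t).
g'(t) = 380·27/(t + 27)². Setting 380·27/(t+27)² = 380t/[(t+27)(42+t)] gives 27(42+t) = t(t+27), so t² = 27×42 = 1134.
t* = √1134 = 33.67 min.

33.67 min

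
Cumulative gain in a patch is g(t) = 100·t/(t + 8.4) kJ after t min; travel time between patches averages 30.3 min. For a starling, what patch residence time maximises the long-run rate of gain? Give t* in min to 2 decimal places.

Maximise g(t)/(T+t): set derivative to zero → g'(t)(T+t) = g(t).
g'(t) = 100·8.4/(t + 8.4)². Setting 100·8.4/(t+8.4)² = 100t/[(t+8.4)(30.3+t)] gives 8.4(30.3+t) = t(t+8.4), so t² = 8.4×30.3 = 254.5.
t* = √254.5 = 15.95 min.

15.95 min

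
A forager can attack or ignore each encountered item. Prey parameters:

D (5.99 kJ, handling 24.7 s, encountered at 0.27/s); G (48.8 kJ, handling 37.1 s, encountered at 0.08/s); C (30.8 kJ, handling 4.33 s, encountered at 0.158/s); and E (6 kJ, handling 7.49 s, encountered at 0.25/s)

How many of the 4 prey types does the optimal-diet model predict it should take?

1

E/h in descending order: C 7.11, G 1.32, E 0.801, D 0.243 kJ/s. The optimal diet is the largest prefix of this list for which every included type satisfies E_i/h_i > R on the types above it.
Rate on top 1: 2.89. G: 1.32 < 2.89 → exclude; stop.
Optimal diet: C — 1 of 4 types.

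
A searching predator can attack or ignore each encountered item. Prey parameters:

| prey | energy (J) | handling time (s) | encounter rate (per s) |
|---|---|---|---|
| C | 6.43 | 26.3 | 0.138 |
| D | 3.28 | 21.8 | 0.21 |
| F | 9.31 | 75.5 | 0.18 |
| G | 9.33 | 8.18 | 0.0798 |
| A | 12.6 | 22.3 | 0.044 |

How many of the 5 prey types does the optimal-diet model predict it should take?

2

Rank by E/h (J/s): G 1.14, A 0.565, C 0.244, D 0.15, F 0.123. Include each in turn until the next type's E/h falls below the running intake rate.
Rate on top 1: 0.4505. A: 0.565 > 0.4505 → include.
Rate on top 2: 0.4931. C: 0.244 < 0.4931 → exclude; stop.
Optimal diet: G, A — 2 of 5 types.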